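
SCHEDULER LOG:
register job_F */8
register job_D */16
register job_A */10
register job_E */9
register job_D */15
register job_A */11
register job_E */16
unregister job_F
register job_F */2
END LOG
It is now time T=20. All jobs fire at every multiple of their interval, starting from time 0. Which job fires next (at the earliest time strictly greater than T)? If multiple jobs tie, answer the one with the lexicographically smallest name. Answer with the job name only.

Answer: job_A

Derivation:
Op 1: register job_F */8 -> active={job_F:*/8}
Op 2: register job_D */16 -> active={job_D:*/16, job_F:*/8}
Op 3: register job_A */10 -> active={job_A:*/10, job_D:*/16, job_F:*/8}
Op 4: register job_E */9 -> active={job_A:*/10, job_D:*/16, job_E:*/9, job_F:*/8}
Op 5: register job_D */15 -> active={job_A:*/10, job_D:*/15, job_E:*/9, job_F:*/8}
Op 6: register job_A */11 -> active={job_A:*/11, job_D:*/15, job_E:*/9, job_F:*/8}
Op 7: register job_E */16 -> active={job_A:*/11, job_D:*/15, job_E:*/16, job_F:*/8}
Op 8: unregister job_F -> active={job_A:*/11, job_D:*/15, job_E:*/16}
Op 9: register job_F */2 -> active={job_A:*/11, job_D:*/15, job_E:*/16, job_F:*/2}
  job_A: interval 11, next fire after T=20 is 22
  job_D: interval 15, next fire after T=20 is 30
  job_E: interval 16, next fire after T=20 is 32
  job_F: interval 2, next fire after T=20 is 22
Earliest = 22, winner (lex tiebreak) = job_A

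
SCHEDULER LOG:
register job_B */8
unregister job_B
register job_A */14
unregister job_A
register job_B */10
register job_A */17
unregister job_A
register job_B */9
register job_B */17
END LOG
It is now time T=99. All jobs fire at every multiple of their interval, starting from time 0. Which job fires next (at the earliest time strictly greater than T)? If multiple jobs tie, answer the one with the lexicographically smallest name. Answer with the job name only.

Op 1: register job_B */8 -> active={job_B:*/8}
Op 2: unregister job_B -> active={}
Op 3: register job_A */14 -> active={job_A:*/14}
Op 4: unregister job_A -> active={}
Op 5: register job_B */10 -> active={job_B:*/10}
Op 6: register job_A */17 -> active={job_A:*/17, job_B:*/10}
Op 7: unregister job_A -> active={job_B:*/10}
Op 8: register job_B */9 -> active={job_B:*/9}
Op 9: register job_B */17 -> active={job_B:*/17}
  job_B: interval 17, next fire after T=99 is 102
Earliest = 102, winner (lex tiebreak) = job_B

Answer: job_B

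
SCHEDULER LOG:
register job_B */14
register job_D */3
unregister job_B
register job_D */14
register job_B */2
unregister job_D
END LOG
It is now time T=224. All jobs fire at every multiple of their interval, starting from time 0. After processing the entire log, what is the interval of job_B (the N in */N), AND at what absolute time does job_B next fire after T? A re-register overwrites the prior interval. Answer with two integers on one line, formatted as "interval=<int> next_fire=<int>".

Op 1: register job_B */14 -> active={job_B:*/14}
Op 2: register job_D */3 -> active={job_B:*/14, job_D:*/3}
Op 3: unregister job_B -> active={job_D:*/3}
Op 4: register job_D */14 -> active={job_D:*/14}
Op 5: register job_B */2 -> active={job_B:*/2, job_D:*/14}
Op 6: unregister job_D -> active={job_B:*/2}
Final interval of job_B = 2
Next fire of job_B after T=224: (224//2+1)*2 = 226

Answer: interval=2 next_fire=226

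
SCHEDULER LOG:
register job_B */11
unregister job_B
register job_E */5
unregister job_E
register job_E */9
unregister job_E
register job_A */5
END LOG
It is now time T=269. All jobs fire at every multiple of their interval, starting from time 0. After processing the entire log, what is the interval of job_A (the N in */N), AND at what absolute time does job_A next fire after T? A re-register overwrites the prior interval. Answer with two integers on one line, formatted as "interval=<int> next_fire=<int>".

Answer: interval=5 next_fire=270

Derivation:
Op 1: register job_B */11 -> active={job_B:*/11}
Op 2: unregister job_B -> active={}
Op 3: register job_E */5 -> active={job_E:*/5}
Op 4: unregister job_E -> active={}
Op 5: register job_E */9 -> active={job_E:*/9}
Op 6: unregister job_E -> active={}
Op 7: register job_A */5 -> active={job_A:*/5}
Final interval of job_A = 5
Next fire of job_A after T=269: (269//5+1)*5 = 270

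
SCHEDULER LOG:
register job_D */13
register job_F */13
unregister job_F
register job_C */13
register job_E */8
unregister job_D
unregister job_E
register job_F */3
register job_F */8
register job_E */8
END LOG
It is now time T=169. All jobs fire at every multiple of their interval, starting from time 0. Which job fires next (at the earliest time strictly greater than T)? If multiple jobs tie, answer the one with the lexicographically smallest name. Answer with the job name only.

Answer: job_E

Derivation:
Op 1: register job_D */13 -> active={job_D:*/13}
Op 2: register job_F */13 -> active={job_D:*/13, job_F:*/13}
Op 3: unregister job_F -> active={job_D:*/13}
Op 4: register job_C */13 -> active={job_C:*/13, job_D:*/13}
Op 5: register job_E */8 -> active={job_C:*/13, job_D:*/13, job_E:*/8}
Op 6: unregister job_D -> active={job_C:*/13, job_E:*/8}
Op 7: unregister job_E -> active={job_C:*/13}
Op 8: register job_F */3 -> active={job_C:*/13, job_F:*/3}
Op 9: register job_F */8 -> active={job_C:*/13, job_F:*/8}
Op 10: register job_E */8 -> active={job_C:*/13, job_E:*/8, job_F:*/8}
  job_C: interval 13, next fire after T=169 is 182
  job_E: interval 8, next fire after T=169 is 176
  job_F: interval 8, next fire after T=169 is 176
Earliest = 176, winner (lex tiebreak) = job_E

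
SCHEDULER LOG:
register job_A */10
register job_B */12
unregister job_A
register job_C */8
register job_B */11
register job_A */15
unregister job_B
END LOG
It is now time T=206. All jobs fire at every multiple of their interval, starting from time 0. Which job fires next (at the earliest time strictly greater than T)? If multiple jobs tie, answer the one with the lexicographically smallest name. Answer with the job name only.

Answer: job_C

Derivation:
Op 1: register job_A */10 -> active={job_A:*/10}
Op 2: register job_B */12 -> active={job_A:*/10, job_B:*/12}
Op 3: unregister job_A -> active={job_B:*/12}
Op 4: register job_C */8 -> active={job_B:*/12, job_C:*/8}
Op 5: register job_B */11 -> active={job_B:*/11, job_C:*/8}
Op 6: register job_A */15 -> active={job_A:*/15, job_B:*/11, job_C:*/8}
Op 7: unregister job_B -> active={job_A:*/15, job_C:*/8}
  job_A: interval 15, next fire after T=206 is 210
  job_C: interval 8, next fire after T=206 is 208
Earliest = 208, winner (lex tiebreak) = job_C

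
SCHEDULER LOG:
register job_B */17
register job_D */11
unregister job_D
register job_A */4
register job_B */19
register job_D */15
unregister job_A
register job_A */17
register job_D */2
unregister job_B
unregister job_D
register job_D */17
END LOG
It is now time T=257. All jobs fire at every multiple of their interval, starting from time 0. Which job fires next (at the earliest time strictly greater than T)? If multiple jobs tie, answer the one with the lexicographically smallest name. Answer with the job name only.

Answer: job_A

Derivation:
Op 1: register job_B */17 -> active={job_B:*/17}
Op 2: register job_D */11 -> active={job_B:*/17, job_D:*/11}
Op 3: unregister job_D -> active={job_B:*/17}
Op 4: register job_A */4 -> active={job_A:*/4, job_B:*/17}
Op 5: register job_B */19 -> active={job_A:*/4, job_B:*/19}
Op 6: register job_D */15 -> active={job_A:*/4, job_B:*/19, job_D:*/15}
Op 7: unregister job_A -> active={job_B:*/19, job_D:*/15}
Op 8: register job_A */17 -> active={job_A:*/17, job_B:*/19, job_D:*/15}
Op 9: register job_D */2 -> active={job_A:*/17, job_B:*/19, job_D:*/2}
Op 10: unregister job_B -> active={job_A:*/17, job_D:*/2}
Op 11: unregister job_D -> active={job_A:*/17}
Op 12: register job_D */17 -> active={job_A:*/17, job_D:*/17}
  job_A: interval 17, next fire after T=257 is 272
  job_D: interval 17, next fire after T=257 is 272
Earliest = 272, winner (lex tiebreak) = job_A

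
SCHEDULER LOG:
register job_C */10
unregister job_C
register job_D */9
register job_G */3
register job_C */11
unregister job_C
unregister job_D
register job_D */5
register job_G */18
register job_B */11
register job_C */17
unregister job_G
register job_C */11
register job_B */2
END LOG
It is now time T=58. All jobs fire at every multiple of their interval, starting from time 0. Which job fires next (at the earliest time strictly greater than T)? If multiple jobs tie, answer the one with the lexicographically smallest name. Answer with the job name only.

Answer: job_B

Derivation:
Op 1: register job_C */10 -> active={job_C:*/10}
Op 2: unregister job_C -> active={}
Op 3: register job_D */9 -> active={job_D:*/9}
Op 4: register job_G */3 -> active={job_D:*/9, job_G:*/3}
Op 5: register job_C */11 -> active={job_C:*/11, job_D:*/9, job_G:*/3}
Op 6: unregister job_C -> active={job_D:*/9, job_G:*/3}
Op 7: unregister job_D -> active={job_G:*/3}
Op 8: register job_D */5 -> active={job_D:*/5, job_G:*/3}
Op 9: register job_G */18 -> active={job_D:*/5, job_G:*/18}
Op 10: register job_B */11 -> active={job_B:*/11, job_D:*/5, job_G:*/18}
Op 11: register job_C */17 -> active={job_B:*/11, job_C:*/17, job_D:*/5, job_G:*/18}
Op 12: unregister job_G -> active={job_B:*/11, job_C:*/17, job_D:*/5}
Op 13: register job_C */11 -> active={job_B:*/11, job_C:*/11, job_D:*/5}
Op 14: register job_B */2 -> active={job_B:*/2, job_C:*/11, job_D:*/5}
  job_B: interval 2, next fire after T=58 is 60
  job_C: interval 11, next fire after T=58 is 66
  job_D: interval 5, next fire after T=58 is 60
Earliest = 60, winner (lex tiebreak) = job_B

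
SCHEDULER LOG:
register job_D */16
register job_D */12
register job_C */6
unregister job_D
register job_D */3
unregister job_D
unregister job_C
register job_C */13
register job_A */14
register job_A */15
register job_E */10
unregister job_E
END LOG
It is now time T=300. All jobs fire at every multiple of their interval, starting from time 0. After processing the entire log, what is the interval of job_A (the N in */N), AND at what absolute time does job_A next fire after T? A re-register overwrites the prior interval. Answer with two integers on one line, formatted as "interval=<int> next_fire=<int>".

Answer: interval=15 next_fire=315

Derivation:
Op 1: register job_D */16 -> active={job_D:*/16}
Op 2: register job_D */12 -> active={job_D:*/12}
Op 3: register job_C */6 -> active={job_C:*/6, job_D:*/12}
Op 4: unregister job_D -> active={job_C:*/6}
Op 5: register job_D */3 -> active={job_C:*/6, job_D:*/3}
Op 6: unregister job_D -> active={job_C:*/6}
Op 7: unregister job_C -> active={}
Op 8: register job_C */13 -> active={job_C:*/13}
Op 9: register job_A */14 -> active={job_A:*/14, job_C:*/13}
Op 10: register job_A */15 -> active={job_A:*/15, job_C:*/13}
Op 11: register job_E */10 -> active={job_A:*/15, job_C:*/13, job_E:*/10}
Op 12: unregister job_E -> active={job_A:*/15, job_C:*/13}
Final interval of job_A = 15
Next fire of job_A after T=300: (300//15+1)*15 = 315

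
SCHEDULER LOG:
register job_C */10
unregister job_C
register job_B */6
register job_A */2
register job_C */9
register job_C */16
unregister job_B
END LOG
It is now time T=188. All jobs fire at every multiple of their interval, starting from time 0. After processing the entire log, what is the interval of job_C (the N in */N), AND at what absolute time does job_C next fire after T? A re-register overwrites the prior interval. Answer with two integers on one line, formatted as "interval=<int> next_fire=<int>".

Answer: interval=16 next_fire=192

Derivation:
Op 1: register job_C */10 -> active={job_C:*/10}
Op 2: unregister job_C -> active={}
Op 3: register job_B */6 -> active={job_B:*/6}
Op 4: register job_A */2 -> active={job_A:*/2, job_B:*/6}
Op 5: register job_C */9 -> active={job_A:*/2, job_B:*/6, job_C:*/9}
Op 6: register job_C */16 -> active={job_A:*/2, job_B:*/6, job_C:*/16}
Op 7: unregister job_B -> active={job_A:*/2, job_C:*/16}
Final interval of job_C = 16
Next fire of job_C after T=188: (188//16+1)*16 = 192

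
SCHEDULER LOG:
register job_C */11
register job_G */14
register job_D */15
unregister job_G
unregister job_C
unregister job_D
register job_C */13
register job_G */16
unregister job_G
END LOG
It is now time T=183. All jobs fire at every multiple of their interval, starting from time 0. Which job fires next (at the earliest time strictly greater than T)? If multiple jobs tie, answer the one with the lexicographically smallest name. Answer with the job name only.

Answer: job_C

Derivation:
Op 1: register job_C */11 -> active={job_C:*/11}
Op 2: register job_G */14 -> active={job_C:*/11, job_G:*/14}
Op 3: register job_D */15 -> active={job_C:*/11, job_D:*/15, job_G:*/14}
Op 4: unregister job_G -> active={job_C:*/11, job_D:*/15}
Op 5: unregister job_C -> active={job_D:*/15}
Op 6: unregister job_D -> active={}
Op 7: register job_C */13 -> active={job_C:*/13}
Op 8: register job_G */16 -> active={job_C:*/13, job_G:*/16}
Op 9: unregister job_G -> active={job_C:*/13}
  job_C: interval 13, next fire after T=183 is 195
Earliest = 195, winner (lex tiebreak) = job_C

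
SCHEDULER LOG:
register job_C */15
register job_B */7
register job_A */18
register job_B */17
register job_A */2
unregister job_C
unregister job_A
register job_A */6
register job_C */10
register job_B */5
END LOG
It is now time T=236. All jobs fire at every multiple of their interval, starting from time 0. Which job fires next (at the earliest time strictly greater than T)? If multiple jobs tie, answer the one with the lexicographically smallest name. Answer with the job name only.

Op 1: register job_C */15 -> active={job_C:*/15}
Op 2: register job_B */7 -> active={job_B:*/7, job_C:*/15}
Op 3: register job_A */18 -> active={job_A:*/18, job_B:*/7, job_C:*/15}
Op 4: register job_B */17 -> active={job_A:*/18, job_B:*/17, job_C:*/15}
Op 5: register job_A */2 -> active={job_A:*/2, job_B:*/17, job_C:*/15}
Op 6: unregister job_C -> active={job_A:*/2, job_B:*/17}
Op 7: unregister job_A -> active={job_B:*/17}
Op 8: register job_A */6 -> active={job_A:*/6, job_B:*/17}
Op 9: register job_C */10 -> active={job_A:*/6, job_B:*/17, job_C:*/10}
Op 10: register job_B */5 -> active={job_A:*/6, job_B:*/5, job_C:*/10}
  job_A: interval 6, next fire after T=236 is 240
  job_B: interval 5, next fire after T=236 is 240
  job_C: interval 10, next fire after T=236 is 240
Earliest = 240, winner (lex tiebreak) = job_A

Answer: job_A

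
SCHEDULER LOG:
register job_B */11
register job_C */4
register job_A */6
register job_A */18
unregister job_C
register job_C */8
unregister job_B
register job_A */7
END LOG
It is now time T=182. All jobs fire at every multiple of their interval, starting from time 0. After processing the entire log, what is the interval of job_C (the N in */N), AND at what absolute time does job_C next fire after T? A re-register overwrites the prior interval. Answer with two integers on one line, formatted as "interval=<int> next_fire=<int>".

Answer: interval=8 next_fire=184

Derivation:
Op 1: register job_B */11 -> active={job_B:*/11}
Op 2: register job_C */4 -> active={job_B:*/11, job_C:*/4}
Op 3: register job_A */6 -> active={job_A:*/6, job_B:*/11, job_C:*/4}
Op 4: register job_A */18 -> active={job_A:*/18, job_B:*/11, job_C:*/4}
Op 5: unregister job_C -> active={job_A:*/18, job_B:*/11}
Op 6: register job_C */8 -> active={job_A:*/18, job_B:*/11, job_C:*/8}
Op 7: unregister job_B -> active={job_A:*/18, job_C:*/8}
Op 8: register job_A */7 -> active={job_A:*/7, job_C:*/8}
Final interval of job_C = 8
Next fire of job_C after T=182: (182//8+1)*8 = 184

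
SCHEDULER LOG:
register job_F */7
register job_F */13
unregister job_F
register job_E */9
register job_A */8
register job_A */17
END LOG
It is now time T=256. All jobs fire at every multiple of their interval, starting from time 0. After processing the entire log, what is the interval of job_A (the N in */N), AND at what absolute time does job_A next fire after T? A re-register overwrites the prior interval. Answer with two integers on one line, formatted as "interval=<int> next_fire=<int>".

Op 1: register job_F */7 -> active={job_F:*/7}
Op 2: register job_F */13 -> active={job_F:*/13}
Op 3: unregister job_F -> active={}
Op 4: register job_E */9 -> active={job_E:*/9}
Op 5: register job_A */8 -> active={job_A:*/8, job_E:*/9}
Op 6: register job_A */17 -> active={job_A:*/17, job_E:*/9}
Final interval of job_A = 17
Next fire of job_A after T=256: (256//17+1)*17 = 272

Answer: interval=17 next_fire=272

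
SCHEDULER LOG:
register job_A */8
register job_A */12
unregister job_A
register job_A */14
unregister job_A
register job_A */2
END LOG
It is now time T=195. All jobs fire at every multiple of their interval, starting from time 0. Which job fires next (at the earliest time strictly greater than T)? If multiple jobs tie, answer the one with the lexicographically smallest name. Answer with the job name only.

Answer: job_A

Derivation:
Op 1: register job_A */8 -> active={job_A:*/8}
Op 2: register job_A */12 -> active={job_A:*/12}
Op 3: unregister job_A -> active={}
Op 4: register job_A */14 -> active={job_A:*/14}
Op 5: unregister job_A -> active={}
Op 6: register job_A */2 -> active={job_A:*/2}
  job_A: interval 2, next fire after T=195 is 196
Earliest = 196, winner (lex tiebreak) = job_A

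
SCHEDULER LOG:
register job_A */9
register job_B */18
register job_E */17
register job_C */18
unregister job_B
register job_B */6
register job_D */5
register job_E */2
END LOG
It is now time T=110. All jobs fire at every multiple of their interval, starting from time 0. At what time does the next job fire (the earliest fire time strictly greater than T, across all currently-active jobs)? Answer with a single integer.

Answer: 112

Derivation:
Op 1: register job_A */9 -> active={job_A:*/9}
Op 2: register job_B */18 -> active={job_A:*/9, job_B:*/18}
Op 3: register job_E */17 -> active={job_A:*/9, job_B:*/18, job_E:*/17}
Op 4: register job_C */18 -> active={job_A:*/9, job_B:*/18, job_C:*/18, job_E:*/17}
Op 5: unregister job_B -> active={job_A:*/9, job_C:*/18, job_E:*/17}
Op 6: register job_B */6 -> active={job_A:*/9, job_B:*/6, job_C:*/18, job_E:*/17}
Op 7: register job_D */5 -> active={job_A:*/9, job_B:*/6, job_C:*/18, job_D:*/5, job_E:*/17}
Op 8: register job_E */2 -> active={job_A:*/9, job_B:*/6, job_C:*/18, job_D:*/5, job_E:*/2}
  job_A: interval 9, next fire after T=110 is 117
  job_B: interval 6, next fire after T=110 is 114
  job_C: interval 18, next fire after T=110 is 126
  job_D: interval 5, next fire after T=110 is 115
  job_E: interval 2, next fire after T=110 is 112
Earliest fire time = 112 (job job_E)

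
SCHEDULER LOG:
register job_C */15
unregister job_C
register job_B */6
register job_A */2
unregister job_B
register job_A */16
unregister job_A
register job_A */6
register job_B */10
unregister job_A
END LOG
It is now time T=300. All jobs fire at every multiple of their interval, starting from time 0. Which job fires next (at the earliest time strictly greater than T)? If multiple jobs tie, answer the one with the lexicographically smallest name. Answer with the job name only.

Op 1: register job_C */15 -> active={job_C:*/15}
Op 2: unregister job_C -> active={}
Op 3: register job_B */6 -> active={job_B:*/6}
Op 4: register job_A */2 -> active={job_A:*/2, job_B:*/6}
Op 5: unregister job_B -> active={job_A:*/2}
Op 6: register job_A */16 -> active={job_A:*/16}
Op 7: unregister job_A -> active={}
Op 8: register job_A */6 -> active={job_A:*/6}
Op 9: register job_B */10 -> active={job_A:*/6, job_B:*/10}
Op 10: unregister job_A -> active={job_B:*/10}
  job_B: interval 10, next fire after T=300 is 310
Earliest = 310, winner (lex tiebreak) = job_B

Answer: job_B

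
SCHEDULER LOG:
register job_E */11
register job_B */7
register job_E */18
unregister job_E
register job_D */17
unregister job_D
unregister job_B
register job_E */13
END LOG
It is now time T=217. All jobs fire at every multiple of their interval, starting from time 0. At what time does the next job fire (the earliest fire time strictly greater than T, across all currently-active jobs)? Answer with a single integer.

Answer: 221

Derivation:
Op 1: register job_E */11 -> active={job_E:*/11}
Op 2: register job_B */7 -> active={job_B:*/7, job_E:*/11}
Op 3: register job_E */18 -> active={job_B:*/7, job_E:*/18}
Op 4: unregister job_E -> active={job_B:*/7}
Op 5: register job_D */17 -> active={job_B:*/7, job_D:*/17}
Op 6: unregister job_D -> active={job_B:*/7}
Op 7: unregister job_B -> active={}
Op 8: register job_E */13 -> active={job_E:*/13}
  job_E: interval 13, next fire after T=217 is 221
Earliest fire time = 221 (job job_E)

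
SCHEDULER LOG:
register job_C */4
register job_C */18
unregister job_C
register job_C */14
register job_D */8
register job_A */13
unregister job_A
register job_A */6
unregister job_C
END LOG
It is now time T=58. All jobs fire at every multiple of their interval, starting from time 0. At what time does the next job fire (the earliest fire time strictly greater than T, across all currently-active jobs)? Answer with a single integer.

Answer: 60

Derivation:
Op 1: register job_C */4 -> active={job_C:*/4}
Op 2: register job_C */18 -> active={job_C:*/18}
Op 3: unregister job_C -> active={}
Op 4: register job_C */14 -> active={job_C:*/14}
Op 5: register job_D */8 -> active={job_C:*/14, job_D:*/8}
Op 6: register job_A */13 -> active={job_A:*/13, job_C:*/14, job_D:*/8}
Op 7: unregister job_A -> active={job_C:*/14, job_D:*/8}
Op 8: register job_A */6 -> active={job_A:*/6, job_C:*/14, job_D:*/8}
Op 9: unregister job_C -> active={job_A:*/6, job_D:*/8}
  job_A: interval 6, next fire after T=58 is 60
  job_D: interval 8, next fire after T=58 is 64
Earliest fire time = 60 (job job_A)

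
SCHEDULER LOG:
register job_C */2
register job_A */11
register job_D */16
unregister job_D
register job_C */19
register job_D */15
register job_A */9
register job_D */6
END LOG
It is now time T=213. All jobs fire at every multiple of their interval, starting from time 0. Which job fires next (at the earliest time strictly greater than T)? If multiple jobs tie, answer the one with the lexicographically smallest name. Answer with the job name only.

Op 1: register job_C */2 -> active={job_C:*/2}
Op 2: register job_A */11 -> active={job_A:*/11, job_C:*/2}
Op 3: register job_D */16 -> active={job_A:*/11, job_C:*/2, job_D:*/16}
Op 4: unregister job_D -> active={job_A:*/11, job_C:*/2}
Op 5: register job_C */19 -> active={job_A:*/11, job_C:*/19}
Op 6: register job_D */15 -> active={job_A:*/11, job_C:*/19, job_D:*/15}
Op 7: register job_A */9 -> active={job_A:*/9, job_C:*/19, job_D:*/15}
Op 8: register job_D */6 -> active={job_A:*/9, job_C:*/19, job_D:*/6}
  job_A: interval 9, next fire after T=213 is 216
  job_C: interval 19, next fire after T=213 is 228
  job_D: interval 6, next fire after T=213 is 216
Earliest = 216, winner (lex tiebreak) = job_A

Answer: job_A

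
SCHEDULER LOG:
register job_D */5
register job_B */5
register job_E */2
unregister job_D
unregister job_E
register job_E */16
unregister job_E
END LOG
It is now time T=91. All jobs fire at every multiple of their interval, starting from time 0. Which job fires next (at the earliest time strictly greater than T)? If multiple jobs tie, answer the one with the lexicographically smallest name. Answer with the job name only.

Op 1: register job_D */5 -> active={job_D:*/5}
Op 2: register job_B */5 -> active={job_B:*/5, job_D:*/5}
Op 3: register job_E */2 -> active={job_B:*/5, job_D:*/5, job_E:*/2}
Op 4: unregister job_D -> active={job_B:*/5, job_E:*/2}
Op 5: unregister job_E -> active={job_B:*/5}
Op 6: register job_E */16 -> active={job_B:*/5, job_E:*/16}
Op 7: unregister job_E -> active={job_B:*/5}
  job_B: interval 5, next fire after T=91 is 95
Earliest = 95, winner (lex tiebreak) = job_B

Answer: job_B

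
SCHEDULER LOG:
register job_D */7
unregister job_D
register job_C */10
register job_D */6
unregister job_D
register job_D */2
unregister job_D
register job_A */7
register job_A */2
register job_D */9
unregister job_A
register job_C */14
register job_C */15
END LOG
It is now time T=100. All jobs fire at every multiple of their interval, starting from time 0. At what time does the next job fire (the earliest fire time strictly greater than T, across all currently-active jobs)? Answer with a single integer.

Answer: 105

Derivation:
Op 1: register job_D */7 -> active={job_D:*/7}
Op 2: unregister job_D -> active={}
Op 3: register job_C */10 -> active={job_C:*/10}
Op 4: register job_D */6 -> active={job_C:*/10, job_D:*/6}
Op 5: unregister job_D -> active={job_C:*/10}
Op 6: register job_D */2 -> active={job_C:*/10, job_D:*/2}
Op 7: unregister job_D -> active={job_C:*/10}
Op 8: register job_A */7 -> active={job_A:*/7, job_C:*/10}
Op 9: register job_A */2 -> active={job_A:*/2, job_C:*/10}
Op 10: register job_D */9 -> active={job_A:*/2, job_C:*/10, job_D:*/9}
Op 11: unregister job_A -> active={job_C:*/10, job_D:*/9}
Op 12: register job_C */14 -> active={job_C:*/14, job_D:*/9}
Op 13: register job_C */15 -> active={job_C:*/15, job_D:*/9}
  job_C: interval 15, next fire after T=100 is 105
  job_D: interval 9, next fire after T=100 is 108
Earliest fire time = 105 (job job_C)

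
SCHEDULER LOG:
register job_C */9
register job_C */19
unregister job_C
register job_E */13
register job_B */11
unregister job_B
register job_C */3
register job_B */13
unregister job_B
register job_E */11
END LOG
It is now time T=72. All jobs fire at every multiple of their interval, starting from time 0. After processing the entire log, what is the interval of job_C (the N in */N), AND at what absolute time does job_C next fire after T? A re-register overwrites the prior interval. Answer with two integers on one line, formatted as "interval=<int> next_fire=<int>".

Answer: interval=3 next_fire=75

Derivation:
Op 1: register job_C */9 -> active={job_C:*/9}
Op 2: register job_C */19 -> active={job_C:*/19}
Op 3: unregister job_C -> active={}
Op 4: register job_E */13 -> active={job_E:*/13}
Op 5: register job_B */11 -> active={job_B:*/11, job_E:*/13}
Op 6: unregister job_B -> active={job_E:*/13}
Op 7: register job_C */3 -> active={job_C:*/3, job_E:*/13}
Op 8: register job_B */13 -> active={job_B:*/13, job_C:*/3, job_E:*/13}
Op 9: unregister job_B -> active={job_C:*/3, job_E:*/13}
Op 10: register job_E */11 -> active={job_C:*/3, job_E:*/11}
Final interval of job_C = 3
Next fire of job_C after T=72: (72//3+1)*3 = 75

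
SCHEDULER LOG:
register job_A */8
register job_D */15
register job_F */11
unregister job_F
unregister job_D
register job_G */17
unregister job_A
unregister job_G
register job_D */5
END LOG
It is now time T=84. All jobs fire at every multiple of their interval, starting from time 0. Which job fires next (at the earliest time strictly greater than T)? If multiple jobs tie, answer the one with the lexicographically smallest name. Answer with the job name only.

Answer: job_D

Derivation:
Op 1: register job_A */8 -> active={job_A:*/8}
Op 2: register job_D */15 -> active={job_A:*/8, job_D:*/15}
Op 3: register job_F */11 -> active={job_A:*/8, job_D:*/15, job_F:*/11}
Op 4: unregister job_F -> active={job_A:*/8, job_D:*/15}
Op 5: unregister job_D -> active={job_A:*/8}
Op 6: register job_G */17 -> active={job_A:*/8, job_G:*/17}
Op 7: unregister job_A -> active={job_G:*/17}
Op 8: unregister job_G -> active={}
Op 9: register job_D */5 -> active={job_D:*/5}
  job_D: interval 5, next fire after T=84 is 85
Earliest = 85, winner (lex tiebreak) = job_D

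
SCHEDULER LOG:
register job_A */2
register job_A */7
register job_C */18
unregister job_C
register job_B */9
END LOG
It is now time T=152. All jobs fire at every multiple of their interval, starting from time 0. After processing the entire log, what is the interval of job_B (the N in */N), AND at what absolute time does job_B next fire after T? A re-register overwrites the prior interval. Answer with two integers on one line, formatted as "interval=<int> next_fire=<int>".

Answer: interval=9 next_fire=153

Derivation:
Op 1: register job_A */2 -> active={job_A:*/2}
Op 2: register job_A */7 -> active={job_A:*/7}
Op 3: register job_C */18 -> active={job_A:*/7, job_C:*/18}
Op 4: unregister job_C -> active={job_A:*/7}
Op 5: register job_B */9 -> active={job_A:*/7, job_B:*/9}
Final interval of job_B = 9
Next fire of job_B after T=152: (152//9+1)*9 = 153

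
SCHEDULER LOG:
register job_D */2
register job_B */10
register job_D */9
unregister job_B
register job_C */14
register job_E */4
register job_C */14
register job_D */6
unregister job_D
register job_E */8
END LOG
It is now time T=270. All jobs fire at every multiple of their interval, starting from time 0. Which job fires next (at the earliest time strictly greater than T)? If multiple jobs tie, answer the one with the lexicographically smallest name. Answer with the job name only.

Answer: job_E

Derivation:
Op 1: register job_D */2 -> active={job_D:*/2}
Op 2: register job_B */10 -> active={job_B:*/10, job_D:*/2}
Op 3: register job_D */9 -> active={job_B:*/10, job_D:*/9}
Op 4: unregister job_B -> active={job_D:*/9}
Op 5: register job_C */14 -> active={job_C:*/14, job_D:*/9}
Op 6: register job_E */4 -> active={job_C:*/14, job_D:*/9, job_E:*/4}
Op 7: register job_C */14 -> active={job_C:*/14, job_D:*/9, job_E:*/4}
Op 8: register job_D */6 -> active={job_C:*/14, job_D:*/6, job_E:*/4}
Op 9: unregister job_D -> active={job_C:*/14, job_E:*/4}
Op 10: register job_E */8 -> active={job_C:*/14, job_E:*/8}
  job_C: interval 14, next fire after T=270 is 280
  job_E: interval 8, next fire after T=270 is 272
Earliest = 272, winner (lex tiebreak) = job_E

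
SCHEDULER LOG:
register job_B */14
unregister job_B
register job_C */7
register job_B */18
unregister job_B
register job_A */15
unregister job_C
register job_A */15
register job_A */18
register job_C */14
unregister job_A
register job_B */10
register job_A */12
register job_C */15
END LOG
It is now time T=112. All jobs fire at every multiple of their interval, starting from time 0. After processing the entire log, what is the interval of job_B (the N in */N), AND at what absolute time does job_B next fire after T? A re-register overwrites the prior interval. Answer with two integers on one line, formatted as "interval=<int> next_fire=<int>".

Op 1: register job_B */14 -> active={job_B:*/14}
Op 2: unregister job_B -> active={}
Op 3: register job_C */7 -> active={job_C:*/7}
Op 4: register job_B */18 -> active={job_B:*/18, job_C:*/7}
Op 5: unregister job_B -> active={job_C:*/7}
Op 6: register job_A */15 -> active={job_A:*/15, job_C:*/7}
Op 7: unregister job_C -> active={job_A:*/15}
Op 8: register job_A */15 -> active={job_A:*/15}
Op 9: register job_A */18 -> active={job_A:*/18}
Op 10: register job_C */14 -> active={job_A:*/18, job_C:*/14}
Op 11: unregister job_A -> active={job_C:*/14}
Op 12: register job_B */10 -> active={job_B:*/10, job_C:*/14}
Op 13: register job_A */12 -> active={job_A:*/12, job_B:*/10, job_C:*/14}
Op 14: register job_C */15 -> active={job_A:*/12, job_B:*/10, job_C:*/15}
Final interval of job_B = 10
Next fire of job_B after T=112: (112//10+1)*10 = 120

Answer: interval=10 next_fire=120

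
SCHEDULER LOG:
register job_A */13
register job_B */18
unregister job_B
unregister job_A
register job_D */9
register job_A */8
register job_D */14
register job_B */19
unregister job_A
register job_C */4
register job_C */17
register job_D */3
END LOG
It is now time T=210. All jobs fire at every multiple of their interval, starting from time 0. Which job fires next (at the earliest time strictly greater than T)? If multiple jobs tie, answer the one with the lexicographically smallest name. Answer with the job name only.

Answer: job_D

Derivation:
Op 1: register job_A */13 -> active={job_A:*/13}
Op 2: register job_B */18 -> active={job_A:*/13, job_B:*/18}
Op 3: unregister job_B -> active={job_A:*/13}
Op 4: unregister job_A -> active={}
Op 5: register job_D */9 -> active={job_D:*/9}
Op 6: register job_A */8 -> active={job_A:*/8, job_D:*/9}
Op 7: register job_D */14 -> active={job_A:*/8, job_D:*/14}
Op 8: register job_B */19 -> active={job_A:*/8, job_B:*/19, job_D:*/14}
Op 9: unregister job_A -> active={job_B:*/19, job_D:*/14}
Op 10: register job_C */4 -> active={job_B:*/19, job_C:*/4, job_D:*/14}
Op 11: register job_C */17 -> active={job_B:*/19, job_C:*/17, job_D:*/14}
Op 12: register job_D */3 -> active={job_B:*/19, job_C:*/17, job_D:*/3}
  job_B: interval 19, next fire after T=210 is 228
  job_C: interval 17, next fire after T=210 is 221
  job_D: interval 3, next fire after T=210 is 213
Earliest = 213, winner (lex tiebreak) = job_D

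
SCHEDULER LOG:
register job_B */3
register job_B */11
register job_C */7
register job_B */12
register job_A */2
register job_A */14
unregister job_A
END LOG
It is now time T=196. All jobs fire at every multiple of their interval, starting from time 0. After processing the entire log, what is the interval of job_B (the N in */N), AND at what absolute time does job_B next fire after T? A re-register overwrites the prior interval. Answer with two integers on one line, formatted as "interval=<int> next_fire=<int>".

Answer: interval=12 next_fire=204

Derivation:
Op 1: register job_B */3 -> active={job_B:*/3}
Op 2: register job_B */11 -> active={job_B:*/11}
Op 3: register job_C */7 -> active={job_B:*/11, job_C:*/7}
Op 4: register job_B */12 -> active={job_B:*/12, job_C:*/7}
Op 5: register job_A */2 -> active={job_A:*/2, job_B:*/12, job_C:*/7}
Op 6: register job_A */14 -> active={job_A:*/14, job_B:*/12, job_C:*/7}
Op 7: unregister job_A -> active={job_B:*/12, job_C:*/7}
Final interval of job_B = 12
Next fire of job_B after T=196: (196//12+1)*12 = 204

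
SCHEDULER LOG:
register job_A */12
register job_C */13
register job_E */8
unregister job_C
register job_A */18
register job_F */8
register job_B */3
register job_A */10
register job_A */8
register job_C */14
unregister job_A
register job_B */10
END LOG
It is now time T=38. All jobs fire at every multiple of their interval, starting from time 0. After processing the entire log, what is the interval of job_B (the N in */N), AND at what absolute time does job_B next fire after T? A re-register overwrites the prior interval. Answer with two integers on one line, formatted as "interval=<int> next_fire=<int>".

Answer: interval=10 next_fire=40

Derivation:
Op 1: register job_A */12 -> active={job_A:*/12}
Op 2: register job_C */13 -> active={job_A:*/12, job_C:*/13}
Op 3: register job_E */8 -> active={job_A:*/12, job_C:*/13, job_E:*/8}
Op 4: unregister job_C -> active={job_A:*/12, job_E:*/8}
Op 5: register job_A */18 -> active={job_A:*/18, job_E:*/8}
Op 6: register job_F */8 -> active={job_A:*/18, job_E:*/8, job_F:*/8}
Op 7: register job_B */3 -> active={job_A:*/18, job_B:*/3, job_E:*/8, job_F:*/8}
Op 8: register job_A */10 -> active={job_A:*/10, job_B:*/3, job_E:*/8, job_F:*/8}
Op 9: register job_A */8 -> active={job_A:*/8, job_B:*/3, job_E:*/8, job_F:*/8}
Op 10: register job_C */14 -> active={job_A:*/8, job_B:*/3, job_C:*/14, job_E:*/8, job_F:*/8}
Op 11: unregister job_A -> active={job_B:*/3, job_C:*/14, job_E:*/8, job_F:*/8}
Op 12: register job_B */10 -> active={job_B:*/10, job_C:*/14, job_E:*/8, job_F:*/8}
Final interval of job_B = 10
Next fire of job_B after T=38: (38//10+1)*10 = 40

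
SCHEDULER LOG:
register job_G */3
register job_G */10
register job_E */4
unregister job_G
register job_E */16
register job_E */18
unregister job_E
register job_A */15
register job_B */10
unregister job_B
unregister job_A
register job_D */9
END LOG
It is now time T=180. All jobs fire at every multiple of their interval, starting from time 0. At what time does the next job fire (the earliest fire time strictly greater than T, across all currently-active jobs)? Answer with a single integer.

Answer: 189

Derivation:
Op 1: register job_G */3 -> active={job_G:*/3}
Op 2: register job_G */10 -> active={job_G:*/10}
Op 3: register job_E */4 -> active={job_E:*/4, job_G:*/10}
Op 4: unregister job_G -> active={job_E:*/4}
Op 5: register job_E */16 -> active={job_E:*/16}
Op 6: register job_E */18 -> active={job_E:*/18}
Op 7: unregister job_E -> active={}
Op 8: register job_A */15 -> active={job_A:*/15}
Op 9: register job_B */10 -> active={job_A:*/15, job_B:*/10}
Op 10: unregister job_B -> active={job_A:*/15}
Op 11: unregister job_A -> active={}
Op 12: register job_D */9 -> active={job_D:*/9}
  job_D: interval 9, next fire after T=180 is 189
Earliest fire time = 189 (job job_D)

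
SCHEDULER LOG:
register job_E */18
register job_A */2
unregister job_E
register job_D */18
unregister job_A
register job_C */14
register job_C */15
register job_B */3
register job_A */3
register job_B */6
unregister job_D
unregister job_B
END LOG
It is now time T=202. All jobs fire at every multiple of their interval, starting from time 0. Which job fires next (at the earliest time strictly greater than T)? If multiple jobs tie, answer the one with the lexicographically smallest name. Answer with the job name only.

Op 1: register job_E */18 -> active={job_E:*/18}
Op 2: register job_A */2 -> active={job_A:*/2, job_E:*/18}
Op 3: unregister job_E -> active={job_A:*/2}
Op 4: register job_D */18 -> active={job_A:*/2, job_D:*/18}
Op 5: unregister job_A -> active={job_D:*/18}
Op 6: register job_C */14 -> active={job_C:*/14, job_D:*/18}
Op 7: register job_C */15 -> active={job_C:*/15, job_D:*/18}
Op 8: register job_B */3 -> active={job_B:*/3, job_C:*/15, job_D:*/18}
Op 9: register job_A */3 -> active={job_A:*/3, job_B:*/3, job_C:*/15, job_D:*/18}
Op 10: register job_B */6 -> active={job_A:*/3, job_B:*/6, job_C:*/15, job_D:*/18}
Op 11: unregister job_D -> active={job_A:*/3, job_B:*/6, job_C:*/15}
Op 12: unregister job_B -> active={job_A:*/3, job_C:*/15}
  job_A: interval 3, next fire after T=202 is 204
  job_C: interval 15, next fire after T=202 is 210
Earliest = 204, winner (lex tiebreak) = job_A

Answer: job_A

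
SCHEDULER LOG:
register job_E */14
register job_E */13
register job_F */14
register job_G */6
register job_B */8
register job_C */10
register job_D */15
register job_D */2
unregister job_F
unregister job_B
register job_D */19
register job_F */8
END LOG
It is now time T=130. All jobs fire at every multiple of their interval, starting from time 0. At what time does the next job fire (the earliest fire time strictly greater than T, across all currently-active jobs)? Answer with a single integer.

Answer: 132

Derivation:
Op 1: register job_E */14 -> active={job_E:*/14}
Op 2: register job_E */13 -> active={job_E:*/13}
Op 3: register job_F */14 -> active={job_E:*/13, job_F:*/14}
Op 4: register job_G */6 -> active={job_E:*/13, job_F:*/14, job_G:*/6}
Op 5: register job_B */8 -> active={job_B:*/8, job_E:*/13, job_F:*/14, job_G:*/6}
Op 6: register job_C */10 -> active={job_B:*/8, job_C:*/10, job_E:*/13, job_F:*/14, job_G:*/6}
Op 7: register job_D */15 -> active={job_B:*/8, job_C:*/10, job_D:*/15, job_E:*/13, job_F:*/14, job_G:*/6}
Op 8: register job_D */2 -> active={job_B:*/8, job_C:*/10, job_D:*/2, job_E:*/13, job_F:*/14, job_G:*/6}
Op 9: unregister job_F -> active={job_B:*/8, job_C:*/10, job_D:*/2, job_E:*/13, job_G:*/6}
Op 10: unregister job_B -> active={job_C:*/10, job_D:*/2, job_E:*/13, job_G:*/6}
Op 11: register job_D */19 -> active={job_C:*/10, job_D:*/19, job_E:*/13, job_G:*/6}
Op 12: register job_F */8 -> active={job_C:*/10, job_D:*/19, job_E:*/13, job_F:*/8, job_G:*/6}
  job_C: interval 10, next fire after T=130 is 140
  job_D: interval 19, next fire after T=130 is 133
  job_E: interval 13, next fire after T=130 is 143
  job_F: interval 8, next fire after T=130 is 136
  job_G: interval 6, next fire after T=130 is 132
Earliest fire time = 132 (job job_G)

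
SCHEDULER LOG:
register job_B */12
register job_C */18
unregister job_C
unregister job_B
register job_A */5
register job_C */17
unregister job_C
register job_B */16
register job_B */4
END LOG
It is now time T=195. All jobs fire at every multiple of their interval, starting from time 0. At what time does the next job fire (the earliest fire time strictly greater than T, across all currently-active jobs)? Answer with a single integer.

Answer: 196

Derivation:
Op 1: register job_B */12 -> active={job_B:*/12}
Op 2: register job_C */18 -> active={job_B:*/12, job_C:*/18}
Op 3: unregister job_C -> active={job_B:*/12}
Op 4: unregister job_B -> active={}
Op 5: register job_A */5 -> active={job_A:*/5}
Op 6: register job_C */17 -> active={job_A:*/5, job_C:*/17}
Op 7: unregister job_C -> active={job_A:*/5}
Op 8: register job_B */16 -> active={job_A:*/5, job_B:*/16}
Op 9: register job_B */4 -> active={job_A:*/5, job_B:*/4}
  job_A: interval 5, next fire after T=195 is 200
  job_B: interval 4, next fire after T=195 is 196
Earliest fire time = 196 (job job_B)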